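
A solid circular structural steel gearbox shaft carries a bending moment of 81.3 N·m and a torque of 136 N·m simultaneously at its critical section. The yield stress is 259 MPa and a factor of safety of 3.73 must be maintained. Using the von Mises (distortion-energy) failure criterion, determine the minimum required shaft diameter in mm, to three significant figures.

d = 27.6 mm

σ_allow = σ_y/n = 259/3.73 = 69.44 MPa.
For a solid shaft σ_b = 32M/(πd³) and τ = 16T/(πd³), so the von Mises stress is σ' = (16/πd³)·√(4M²+3T²).
√(4M²+3T²) = √(4×(81300)² + 3×(136000)²) = 286200 N·mm.
d³ = 16×286200/(π×69.44) = 20990 mm³.
d = 27.59 mm.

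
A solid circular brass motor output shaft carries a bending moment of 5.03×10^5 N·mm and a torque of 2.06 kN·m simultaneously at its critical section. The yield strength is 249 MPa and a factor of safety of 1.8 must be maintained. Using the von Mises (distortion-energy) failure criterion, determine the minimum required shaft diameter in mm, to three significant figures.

d = 51.5 mm

σ_allow = σ_y/n = 249/1.8 = 138.3 MPa.
For a solid shaft σ_b = 32M/(πd³) and τ = 16T/(πd³), so the von Mises stress is σ' = (16/πd³)·√(4M²+3T²).
√(4M²+3T²) = √(4×(503000)² + 3×(2.060×10^6)²) = 3.707×10^6 N·mm.
d³ = 16×3.707×10^6/(π×138.3) = 136500 mm³.
d = 51.49 mm.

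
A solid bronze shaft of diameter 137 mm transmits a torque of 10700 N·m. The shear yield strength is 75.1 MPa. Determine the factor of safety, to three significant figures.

τ = 16T/(πd³) = 16×1.0700×10^7/(π×137³) = 21.19 MPa.
n = τ_limit/τ = 75.1/21.19 = 3.544.

n = 3.54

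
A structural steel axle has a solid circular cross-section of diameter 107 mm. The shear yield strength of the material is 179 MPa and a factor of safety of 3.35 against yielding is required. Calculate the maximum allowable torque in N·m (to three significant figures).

T_allow = 12900 N·m

τ_allow = 179/3.35 = 53.43 MPa.
For a solid shaft T_allow = τ_allow·πd³/16; πd³/16 = π×107³/16 = 240500 mm³.
T_allow = 53.43×240500 = 1.285×10^7 N·mm = 12850 N·m.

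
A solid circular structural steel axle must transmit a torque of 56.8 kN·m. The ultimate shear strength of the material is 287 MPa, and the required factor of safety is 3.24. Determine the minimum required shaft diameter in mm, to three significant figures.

Allowable shear stress τ_allow = 287/3.24 = 88.58 MPa.
For a solid shaft τ = 16T/(πd³), so d³ = 16T/(π τ_allow) = 16×5.6800×10^7/(π×88.58) = 3.266×10^6 mm³.
d = (3.266×10^6)^(1/3) = 148.4 mm.

d = 148 mm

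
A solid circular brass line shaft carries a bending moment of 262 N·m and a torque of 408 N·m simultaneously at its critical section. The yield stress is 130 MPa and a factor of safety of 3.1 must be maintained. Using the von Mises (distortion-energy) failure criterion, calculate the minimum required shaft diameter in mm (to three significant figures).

σ_allow = σ_y/n = 130/3.1 = 41.94 MPa.
For a solid shaft σ_b = 32M/(πd³) and τ = 16T/(πd³), so the von Mises stress is σ' = (16/πd³)·√(4M²+3T²).
√(4M²+3T²) = √(4×(262000)² + 3×(408000)²) = 879800 N·mm.
d³ = 16×879800/(π×41.94) = 106800 mm³.
d = 47.45 mm.

d = 47.5 mm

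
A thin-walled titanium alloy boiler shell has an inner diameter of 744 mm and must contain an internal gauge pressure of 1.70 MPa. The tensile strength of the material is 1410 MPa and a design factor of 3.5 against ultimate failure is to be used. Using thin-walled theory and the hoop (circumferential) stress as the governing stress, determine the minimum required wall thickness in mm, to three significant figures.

t = 1.57 mm

σ_allow = 1410/3.5 = 402.9 MPa.
Hoop stress σ_h = pD/(2t), so t = pD/(2σ_allow) = 1.70×744/(2×402.9) = 1.570 mm.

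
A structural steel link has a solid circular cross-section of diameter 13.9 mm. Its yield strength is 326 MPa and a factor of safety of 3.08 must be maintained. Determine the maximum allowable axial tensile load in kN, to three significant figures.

σ_allow = 326/3.08 = 105.8 MPa.
A = πd²/4 = π×13.9²/4 = 151.7 mm².
F_allow = σ_allow × A = 105.8×151.7 = 16060 N.

F_allow = 16.1 kN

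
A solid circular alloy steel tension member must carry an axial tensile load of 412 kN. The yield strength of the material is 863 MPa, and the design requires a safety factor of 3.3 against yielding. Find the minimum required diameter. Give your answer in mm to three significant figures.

Allowable stress σ_allow = 863/3.3 = 261.5 MPa.
Required area A = F/σ_allow = 412000/261.5 = 1575 mm².
A = πd²/4 → d = √(4A/π) = 44.79 mm.

d = 44.8 mm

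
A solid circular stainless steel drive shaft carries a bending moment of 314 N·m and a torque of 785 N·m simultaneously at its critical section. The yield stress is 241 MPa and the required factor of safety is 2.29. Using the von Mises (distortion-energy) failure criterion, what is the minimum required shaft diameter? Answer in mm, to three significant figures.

d = 41.7 mm

σ_allow = σ_y/n = 241/2.29 = 105.2 MPa.
For a solid shaft σ_b = 32M/(πd³) and τ = 16T/(πd³), so the von Mises stress is σ' = (16/πd³)·√(4M²+3T²).
√(4M²+3T²) = √(4×(314000)² + 3×(785000)²) = 1.498×10^6 N·mm.
d³ = 16×1.498×10^6/(π×105.2) = 72480 mm³.
d = 41.69 mm.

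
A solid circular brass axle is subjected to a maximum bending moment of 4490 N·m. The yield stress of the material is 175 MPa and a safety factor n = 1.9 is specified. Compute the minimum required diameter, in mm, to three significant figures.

σ_allow = 175/1.9 = 92.11 MPa.
For a solid circular section σ = 32M/(πd³), so d³ = 32M/(π σ_allow) = 32×4490000/(π×92.11) = 496500 mm³.
d = 79.19 mm.

d = 79.2 mm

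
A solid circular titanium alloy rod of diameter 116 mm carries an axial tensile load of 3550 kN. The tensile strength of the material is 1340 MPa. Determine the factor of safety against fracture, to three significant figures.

n = 3.99

A = πd²/4 = 10570 mm².
σ = F/A = 3550000/10570 = 335.9 MPa.
n = 1340/335.9 = 3.989.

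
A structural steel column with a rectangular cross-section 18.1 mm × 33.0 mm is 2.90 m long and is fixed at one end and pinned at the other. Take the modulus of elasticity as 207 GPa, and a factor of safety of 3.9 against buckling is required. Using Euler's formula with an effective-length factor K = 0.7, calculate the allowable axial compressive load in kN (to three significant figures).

P_allow = 2.07 kN

Buckling occurs about the weak axis: I_min = h·b³/12 = 33.0×18.1³/12 = 16310 mm⁴ (b = 18.1 mm is the smaller dimension).
Effective length L_e = KL = 0.7×2.90 m = 2030 mm.
Euler critical load P_cr = π²EI/L_e² = π²×207000×16310/2030² = 8084 N.
P_allow = P_cr/n = 8084/3.9 = 2073 N.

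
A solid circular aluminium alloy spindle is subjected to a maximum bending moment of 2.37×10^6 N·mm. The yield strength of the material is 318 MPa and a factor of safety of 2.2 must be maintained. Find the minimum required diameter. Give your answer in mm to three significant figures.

σ_allow = 318/2.2 = 144.5 MPa.
For a solid circular section σ = 32M/(πd³), so d³ = 32M/(π σ_allow) = 32×2370000/(π×144.5) = 167000 mm³.
d = 55.07 mm.

d = 55.1 mm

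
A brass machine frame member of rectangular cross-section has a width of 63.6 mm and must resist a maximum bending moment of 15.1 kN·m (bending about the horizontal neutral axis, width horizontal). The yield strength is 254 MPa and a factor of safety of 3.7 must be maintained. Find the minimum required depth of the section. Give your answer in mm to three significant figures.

σ_allow = 254/3.7 = 68.65 MPa.
For a rectangular section σ = 6M/(bh²), so h² = 6M/(b σ_allow) = 6×1.5100×10^7/(63.6×68.65) = 20750 mm².
h = 144.1 mm.

h = 144 mm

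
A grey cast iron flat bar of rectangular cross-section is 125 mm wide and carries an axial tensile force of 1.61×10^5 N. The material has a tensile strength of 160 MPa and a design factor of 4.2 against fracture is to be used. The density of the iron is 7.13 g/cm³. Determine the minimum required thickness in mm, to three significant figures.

t = 33.8 mm

σ_allow = 160/4.2 = 38.10 MPa.
Required area A = F/σ_allow = 161000/38.10 = 4226 mm².
t = A/w = 4226/125 = 33.81 mm.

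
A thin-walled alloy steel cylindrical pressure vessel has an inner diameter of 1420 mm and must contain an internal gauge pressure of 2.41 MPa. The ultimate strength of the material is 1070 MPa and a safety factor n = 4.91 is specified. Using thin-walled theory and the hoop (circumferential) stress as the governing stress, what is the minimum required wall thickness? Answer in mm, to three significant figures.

σ_allow = 1070/4.91 = 217.9 MPa.
Hoop stress σ_h = pD/(2t), so t = pD/(2σ_allow) = 2.41×1420/(2×217.9) = 7.852 mm.

t = 7.85 mm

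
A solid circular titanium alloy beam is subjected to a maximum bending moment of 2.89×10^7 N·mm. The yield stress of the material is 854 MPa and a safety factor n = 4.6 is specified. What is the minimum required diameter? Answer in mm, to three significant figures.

d = 117 mm

σ_allow = 854/4.6 = 185.7 MPa.
For a solid circular section σ = 32M/(πd³), so d³ = 32M/(π σ_allow) = 32×2.8900×10^7/(π×185.7) = 1.586×10^6 mm³.
d = 116.6 mm.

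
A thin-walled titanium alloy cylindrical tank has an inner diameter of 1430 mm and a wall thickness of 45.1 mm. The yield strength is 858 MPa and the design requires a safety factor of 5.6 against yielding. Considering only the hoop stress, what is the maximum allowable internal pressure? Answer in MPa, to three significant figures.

σ_allow = 858/5.6 = 153.2 MPa.
σ_h = pD/(2t) → p_allow = 2σ_allow t/D = 2×153.2×45.1/1430 = 9.664 MPa.

p_allow = 9.66 MPa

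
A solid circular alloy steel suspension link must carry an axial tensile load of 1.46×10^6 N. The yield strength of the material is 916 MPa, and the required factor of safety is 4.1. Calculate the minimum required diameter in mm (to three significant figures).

Allowable stress σ_allow = 916/4.1 = 223.4 MPa.
Required area A = F/σ_allow = 1460000/223.4 = 6535 mm².
A = πd²/4 → d = √(4A/π) = 91.22 mm.

d = 91.2 mm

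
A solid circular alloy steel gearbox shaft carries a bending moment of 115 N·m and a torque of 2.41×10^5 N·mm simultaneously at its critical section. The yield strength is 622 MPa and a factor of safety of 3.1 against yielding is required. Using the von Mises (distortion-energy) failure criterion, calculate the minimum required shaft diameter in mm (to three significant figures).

d = 23.0 mm

σ_allow = σ_y/n = 622/3.1 = 200.6 MPa.
For a solid shaft σ_b = 32M/(πd³) and τ = 16T/(πd³), so the von Mises stress is σ' = (16/πd³)·√(4M²+3T²).
√(4M²+3T²) = √(4×(115000)² + 3×(241000)²) = 476600 N·mm.
d³ = 16×476600/(π×200.6) = 12100 mm³.
d = 22.96 mm.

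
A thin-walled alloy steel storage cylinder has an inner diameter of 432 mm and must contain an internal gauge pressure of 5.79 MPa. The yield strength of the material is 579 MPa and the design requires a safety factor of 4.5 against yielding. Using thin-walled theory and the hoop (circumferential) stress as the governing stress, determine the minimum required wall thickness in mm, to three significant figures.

σ_allow = 579/4.5 = 128.7 MPa.
Hoop stress σ_h = pD/(2t), so t = pD/(2σ_allow) = 5.79×432/(2×128.7) = 9.720 mm.

t = 9.72 mm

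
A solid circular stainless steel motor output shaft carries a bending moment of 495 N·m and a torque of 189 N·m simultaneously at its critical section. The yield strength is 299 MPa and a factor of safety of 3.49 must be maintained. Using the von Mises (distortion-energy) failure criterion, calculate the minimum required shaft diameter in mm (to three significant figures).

σ_allow = σ_y/n = 299/3.49 = 85.67 MPa.
For a solid shaft σ_b = 32M/(πd³) and τ = 16T/(πd³), so the von Mises stress is σ' = (16/πd³)·√(4M²+3T²).
√(4M²+3T²) = √(4×(495000)² + 3×(189000)²) = 1.043×10^6 N·mm.
d³ = 16×1.043×10^6/(π×85.67) = 61990 mm³.
d = 39.58 mm.

d = 39.6 mm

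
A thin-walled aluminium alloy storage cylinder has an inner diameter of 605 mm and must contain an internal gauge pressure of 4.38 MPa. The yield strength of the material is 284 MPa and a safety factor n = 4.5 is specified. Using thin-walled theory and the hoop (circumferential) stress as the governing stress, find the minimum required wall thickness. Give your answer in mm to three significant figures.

t = 21.0 mm

σ_allow = 284/4.5 = 63.11 MPa.
Hoop stress σ_h = pD/(2t), so t = pD/(2σ_allow) = 4.38×605/(2×63.11) = 20.99 mm.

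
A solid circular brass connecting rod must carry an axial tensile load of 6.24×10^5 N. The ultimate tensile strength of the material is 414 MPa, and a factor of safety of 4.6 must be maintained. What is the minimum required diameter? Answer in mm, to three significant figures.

d = 94.0 mm

Allowable stress σ_allow = 414/4.6 = 90.00 MPa.
Required area A = F/σ_allow = 624000/90.00 = 6933 mm².
A = πd²/4 → d = √(4A/π) = 93.96 mm.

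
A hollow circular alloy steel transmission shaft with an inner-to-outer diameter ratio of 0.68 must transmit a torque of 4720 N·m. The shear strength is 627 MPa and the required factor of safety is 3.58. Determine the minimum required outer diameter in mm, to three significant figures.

d_o = 55.9 mm

τ_allow = 627/3.58 = 175.1 MPa.
For a hollow shaft τ = 16T/[πd_o³(1−k⁴)] with k = 0.68, so 1−k⁴ = 0.7862.
d_o³ = 16T/[π τ_allow (1−k⁴)] = 16×4720000/(π×175.1×0.7862) = 174600 mm³.
d_o = 55.89 mm.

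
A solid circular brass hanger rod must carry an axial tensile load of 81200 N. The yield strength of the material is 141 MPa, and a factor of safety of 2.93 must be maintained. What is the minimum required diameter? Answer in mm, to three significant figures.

d = 46.4 mm

Allowable stress σ_allow = 141/2.93 = 48.12 MPa.
Required area A = F/σ_allow = 81200/48.12 = 1687 mm².
A = πd²/4 → d = √(4A/π) = 46.35 mm.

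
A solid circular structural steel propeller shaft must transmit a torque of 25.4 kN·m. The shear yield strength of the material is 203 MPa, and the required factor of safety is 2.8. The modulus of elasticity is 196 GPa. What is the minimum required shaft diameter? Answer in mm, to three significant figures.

d = 121 mm

Allowable shear stress τ_allow = 203/2.8 = 72.50 MPa.
For a solid shaft τ = 16T/(πd³), so d³ = 16T/(π τ_allow) = 16×2.5400×10^7/(π×72.50) = 1.784×10^6 mm³.
d = (1.784×10^6)^(1/3) = 121.3 mm.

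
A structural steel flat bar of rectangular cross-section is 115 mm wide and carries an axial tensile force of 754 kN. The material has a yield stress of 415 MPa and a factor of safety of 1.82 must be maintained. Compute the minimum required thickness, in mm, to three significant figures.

t = 28.8 mm

σ_allow = 415/1.82 = 228.0 MPa.
Required area A = F/σ_allow = 754000/228.0 = 3307 mm².
t = A/w = 3307/115 = 28.75 mm.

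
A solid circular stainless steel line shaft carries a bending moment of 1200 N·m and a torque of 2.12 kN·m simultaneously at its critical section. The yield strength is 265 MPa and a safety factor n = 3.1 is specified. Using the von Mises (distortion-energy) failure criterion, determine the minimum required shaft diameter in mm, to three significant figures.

σ_allow = σ_y/n = 265/3.1 = 85.48 MPa.
For a solid shaft σ_b = 32M/(πd³) and τ = 16T/(πd³), so the von Mises stress is σ' = (16/πd³)·√(4M²+3T²).
√(4M²+3T²) = √(4×(1.200×10^6)² + 3×(2.120×10^6)²) = 4.387×10^6 N·mm.
d³ = 16×4.387×10^6/(π×85.48) = 261400 mm³.
d = 63.94 mm.

d = 63.9 mm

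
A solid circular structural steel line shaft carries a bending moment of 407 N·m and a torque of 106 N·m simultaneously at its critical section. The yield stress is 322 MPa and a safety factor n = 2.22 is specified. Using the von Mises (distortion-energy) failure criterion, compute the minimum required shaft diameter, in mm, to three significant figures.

σ_allow = σ_y/n = 322/2.22 = 145.0 MPa.
For a solid shaft σ_b = 32M/(πd³) and τ = 16T/(πd³), so the von Mises stress is σ' = (16/πd³)·√(4M²+3T²).
√(4M²+3T²) = √(4×(407000)² + 3×(106000)²) = 834400 N·mm.
d³ = 16×834400/(π×145.0) = 29300 mm³.
d = 30.83 mm.

d = 30.8 mm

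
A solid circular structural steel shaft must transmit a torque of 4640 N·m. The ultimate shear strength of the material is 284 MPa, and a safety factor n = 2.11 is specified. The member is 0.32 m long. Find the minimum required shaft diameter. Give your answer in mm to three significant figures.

d = 56.0 mm

Allowable shear stress τ_allow = 284/2.11 = 134.6 MPa.
For a solid shaft τ = 16T/(πd³), so d³ = 16T/(π τ_allow) = 16×4640000/(π×134.6) = 175600 mm³.
d = (175600)^(1/3) = 56.00 mm.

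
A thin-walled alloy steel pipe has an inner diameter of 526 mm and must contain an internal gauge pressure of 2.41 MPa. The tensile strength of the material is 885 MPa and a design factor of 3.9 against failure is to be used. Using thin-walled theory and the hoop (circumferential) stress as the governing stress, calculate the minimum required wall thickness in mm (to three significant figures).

t = 2.79 mm

σ_allow = 885/3.9 = 226.9 MPa.
Hoop stress σ_h = pD/(2t), so t = pD/(2σ_allow) = 2.41×526/(2×226.9) = 2.793 mm.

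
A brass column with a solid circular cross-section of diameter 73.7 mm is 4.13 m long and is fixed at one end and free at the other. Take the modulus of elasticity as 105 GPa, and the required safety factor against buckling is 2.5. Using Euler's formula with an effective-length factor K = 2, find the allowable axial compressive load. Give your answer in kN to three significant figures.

I = πd⁴/64 = π×73.7⁴/64 = 1.448×10^6 mm⁴.
Effective length L_e = KL = 2×4.13 m = 8260 mm.
Euler critical load P_cr = π²EI/L_e² = π²×105000×1.448×10^6/8260² = 22000 N.
P_allow = P_cr/n = 22000/2.5 = 8799 N.

P_allow = 8.80 kN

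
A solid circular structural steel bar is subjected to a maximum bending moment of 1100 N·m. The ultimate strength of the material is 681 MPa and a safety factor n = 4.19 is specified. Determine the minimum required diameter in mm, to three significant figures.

σ_allow = 681/4.19 = 162.5 MPa.
For a solid circular section σ = 32M/(πd³), so d³ = 32M/(π σ_allow) = 32×1100000/(π×162.5) = 68940 mm³.
d = 41.00 mm.

d = 41.0 mm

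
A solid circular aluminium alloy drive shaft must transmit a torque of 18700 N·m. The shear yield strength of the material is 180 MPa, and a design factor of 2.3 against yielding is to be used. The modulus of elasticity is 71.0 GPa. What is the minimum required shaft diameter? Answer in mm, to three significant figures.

d = 107 mm

Allowable shear stress τ_allow = 180/2.3 = 78.26 MPa.
For a solid shaft τ = 16T/(πd³), so d³ = 16T/(π τ_allow) = 16×1.8700×10^7/(π×78.26) = 1.217×10^6 mm³.
d = (1.217×10^6)^(1/3) = 106.8 mm.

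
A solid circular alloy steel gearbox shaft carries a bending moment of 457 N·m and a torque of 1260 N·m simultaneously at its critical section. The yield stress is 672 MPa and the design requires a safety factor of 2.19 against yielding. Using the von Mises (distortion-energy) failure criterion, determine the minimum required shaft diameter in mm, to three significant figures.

σ_allow = σ_y/n = 672/2.19 = 306.8 MPa.
For a solid shaft σ_b = 32M/(πd³) and τ = 16T/(πd³), so the von Mises stress is σ' = (16/πd³)·√(4M²+3T²).
√(4M²+3T²) = √(4×(457000)² + 3×(1.260×10^6)²) = 2.366×10^6 N·mm.
d³ = 16×2.366×10^6/(π×306.8) = 39270 mm³.
d = 33.99 mm.

d = 34.0 mm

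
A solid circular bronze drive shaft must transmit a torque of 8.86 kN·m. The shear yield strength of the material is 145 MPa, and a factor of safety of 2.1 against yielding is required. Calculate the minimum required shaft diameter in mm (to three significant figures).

d = 86.8 mm

Allowable shear stress τ_allow = 145/2.1 = 69.05 MPa.
For a solid shaft τ = 16T/(πd³), so d³ = 16T/(π τ_allow) = 16×8860000/(π×69.05) = 653500 mm³.
d = (653500)^(1/3) = 86.78 mm.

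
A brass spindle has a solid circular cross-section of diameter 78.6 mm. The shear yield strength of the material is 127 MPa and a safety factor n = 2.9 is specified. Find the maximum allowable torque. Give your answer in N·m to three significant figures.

T_allow = 4180 N·m

τ_allow = 127/2.9 = 43.79 MPa.
For a solid shaft T_allow = τ_allow·πd³/16; πd³/16 = π×78.6³/16 = 95340 mm³.
T_allow = 43.79×95340 = 4.175×10^6 N·mm = 4175 N·m.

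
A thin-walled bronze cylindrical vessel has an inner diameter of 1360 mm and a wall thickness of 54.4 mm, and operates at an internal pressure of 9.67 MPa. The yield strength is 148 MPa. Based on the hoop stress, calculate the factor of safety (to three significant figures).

n = 1.22

σ_h = pD/(2t) = 9.67×1360/(2×54.4) = 120.9 MPa.
n = 148/120.9 = 1.224.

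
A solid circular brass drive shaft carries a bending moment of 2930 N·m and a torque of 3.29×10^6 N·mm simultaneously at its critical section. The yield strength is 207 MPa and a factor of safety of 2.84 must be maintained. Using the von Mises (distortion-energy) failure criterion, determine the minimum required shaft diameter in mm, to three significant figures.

d = 83.0 mm

σ_allow = σ_y/n = 207/2.84 = 72.89 MPa.
For a solid shaft σ_b = 32M/(πd³) and τ = 16T/(πd³), so the von Mises stress is σ' = (16/πd³)·√(4M²+3T²).
√(4M²+3T²) = √(4×(2.930×10^6)² + 3×(3.290×10^6)²) = 8.174×10^6 N·mm.
d³ = 16×8.174×10^6/(π×72.89) = 571100 mm³.
d = 82.97 mm.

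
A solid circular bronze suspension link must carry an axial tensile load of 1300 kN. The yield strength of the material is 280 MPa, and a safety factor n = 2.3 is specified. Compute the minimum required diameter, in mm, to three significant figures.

d = 117 mm

Allowable stress σ_allow = 280/2.3 = 121.7 MPa.
Required area A = F/σ_allow = 1300000/121.7 = 10680 mm².
A = πd²/4 → d = √(4A/π) = 116.6 mm.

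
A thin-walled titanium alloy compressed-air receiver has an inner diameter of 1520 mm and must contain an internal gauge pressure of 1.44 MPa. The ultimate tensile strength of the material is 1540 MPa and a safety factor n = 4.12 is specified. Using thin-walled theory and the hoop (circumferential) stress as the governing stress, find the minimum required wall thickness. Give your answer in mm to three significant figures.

σ_allow = 1540/4.12 = 373.8 MPa.
Hoop stress σ_h = pD/(2t), so t = pD/(2σ_allow) = 1.44×1520/(2×373.8) = 2.928 mm.

t = 2.93 mm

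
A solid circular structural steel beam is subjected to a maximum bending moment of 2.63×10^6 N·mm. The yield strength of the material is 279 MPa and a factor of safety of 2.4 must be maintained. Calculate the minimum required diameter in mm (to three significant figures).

d = 61.3 mm

σ_allow = 279/2.4 = 116.2 MPa.
For a solid circular section σ = 32M/(πd³), so d³ = 32M/(π σ_allow) = 32×2630000/(π×116.2) = 230400 mm³.
d = 61.31 mm.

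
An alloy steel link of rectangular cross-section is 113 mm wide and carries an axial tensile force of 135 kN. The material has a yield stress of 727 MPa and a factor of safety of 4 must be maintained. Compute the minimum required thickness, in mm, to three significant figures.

t = 6.57 mm

σ_allow = 727/4 = 181.8 MPa.
Required area A = F/σ_allow = 135000/181.8 = 742.8 mm².
t = A/w = 742.8/113 = 6.573 mm.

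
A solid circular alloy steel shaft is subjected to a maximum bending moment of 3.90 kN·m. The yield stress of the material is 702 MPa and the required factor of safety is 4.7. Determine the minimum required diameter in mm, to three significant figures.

d = 64.3 mm

σ_allow = 702/4.7 = 149.4 MPa.
For a solid circular section σ = 32M/(πd³), so d³ = 32M/(π σ_allow) = 32×3900000/(π×149.4) = 266000 mm³.
d = 64.31 mm.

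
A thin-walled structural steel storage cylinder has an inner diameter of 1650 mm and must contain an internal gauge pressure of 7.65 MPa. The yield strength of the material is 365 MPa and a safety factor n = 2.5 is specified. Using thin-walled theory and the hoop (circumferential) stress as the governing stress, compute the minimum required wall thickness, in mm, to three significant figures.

σ_allow = 365/2.5 = 146.0 MPa.
Hoop stress σ_h = pD/(2t), so t = pD/(2σ_allow) = 7.65×1650/(2×146.0) = 43.23 mm.

t = 43.2 mm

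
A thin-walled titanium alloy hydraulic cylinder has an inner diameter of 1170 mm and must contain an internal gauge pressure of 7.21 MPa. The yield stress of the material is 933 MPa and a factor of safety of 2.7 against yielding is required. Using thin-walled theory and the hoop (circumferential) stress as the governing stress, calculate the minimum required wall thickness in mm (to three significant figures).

t = 12.2 mm

σ_allow = 933/2.7 = 345.6 MPa.
Hoop stress σ_h = pD/(2t), so t = pD/(2σ_allow) = 7.21×1170/(2×345.6) = 12.21 mm.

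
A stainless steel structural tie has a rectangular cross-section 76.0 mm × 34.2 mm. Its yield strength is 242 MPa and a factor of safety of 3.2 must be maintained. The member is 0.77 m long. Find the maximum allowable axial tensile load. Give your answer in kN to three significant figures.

σ_allow = 242/3.2 = 75.62 MPa.
A = 76.0×34.2 = 2599 mm².
F_allow = σ_allow × A = 75.62×2599 = 196600 N.

F_allow = 197 kN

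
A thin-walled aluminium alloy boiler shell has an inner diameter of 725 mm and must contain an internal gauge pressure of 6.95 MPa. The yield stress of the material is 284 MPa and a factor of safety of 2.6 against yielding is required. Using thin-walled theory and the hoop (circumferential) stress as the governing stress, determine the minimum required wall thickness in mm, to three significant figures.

t = 23.1 mm

σ_allow = 284/2.6 = 109.2 MPa.
Hoop stress σ_h = pD/(2t), so t = pD/(2σ_allow) = 6.95×725/(2×109.2) = 23.06 mm.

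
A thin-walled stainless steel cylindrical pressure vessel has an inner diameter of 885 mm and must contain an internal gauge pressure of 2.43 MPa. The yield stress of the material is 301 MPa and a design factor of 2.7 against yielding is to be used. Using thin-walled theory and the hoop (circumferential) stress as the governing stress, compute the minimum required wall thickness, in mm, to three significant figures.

t = 9.65 mm

σ_allow = 301/2.7 = 111.5 MPa.
Hoop stress σ_h = pD/(2t), so t = pD/(2σ_allow) = 2.43×885/(2×111.5) = 9.645 mm.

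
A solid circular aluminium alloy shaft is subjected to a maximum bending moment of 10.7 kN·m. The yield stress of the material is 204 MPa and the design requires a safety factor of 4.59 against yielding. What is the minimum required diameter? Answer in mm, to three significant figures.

d = 135 mm

σ_allow = 204/4.59 = 44.44 MPa.
For a solid circular section σ = 32M/(πd³), so d³ = 32M/(π σ_allow) = 32×1.0700×10^7/(π×44.44) = 2.452×10^6 mm³.
d = 134.9 mm.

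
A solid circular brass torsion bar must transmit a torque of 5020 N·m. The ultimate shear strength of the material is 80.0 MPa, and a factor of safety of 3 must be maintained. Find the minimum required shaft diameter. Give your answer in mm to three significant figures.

d = 98.6 mm

Allowable shear stress τ_allow = 80.0/3 = 26.67 MPa.
For a solid shaft τ = 16T/(πd³), so d³ = 16T/(π τ_allow) = 16×5020000/(π×26.67) = 958700 mm³.
d = (958700)^(1/3) = 98.61 mm.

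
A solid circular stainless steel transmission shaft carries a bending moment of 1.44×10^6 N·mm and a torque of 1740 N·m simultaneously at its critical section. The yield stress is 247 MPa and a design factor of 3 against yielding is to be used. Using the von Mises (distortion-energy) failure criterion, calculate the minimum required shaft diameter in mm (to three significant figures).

d = 63.6 mm

σ_allow = σ_y/n = 247/3 = 82.33 MPa.
For a solid shaft σ_b = 32M/(πd³) and τ = 16T/(πd³), so the von Mises stress is σ' = (16/πd³)·√(4M²+3T²).
√(4M²+3T²) = √(4×(1.440×10^6)² + 3×(1.740×10^6)²) = 4.169×10^6 N·mm.
d³ = 16×4.169×10^6/(π×82.33) = 257900 mm³.
d = 63.65 mm.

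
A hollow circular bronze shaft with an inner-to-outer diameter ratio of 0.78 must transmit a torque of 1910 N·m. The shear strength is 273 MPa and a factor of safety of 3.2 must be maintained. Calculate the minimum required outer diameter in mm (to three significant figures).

τ_allow = 273/3.2 = 85.31 MPa.
For a hollow shaft τ = 16T/[πd_o³(1−k⁴)] with k = 0.78, so 1−k⁴ = 0.6298.
d_o³ = 16T/[π τ_allow (1−k⁴)] = 16×1910000/(π×85.31×0.6298) = 181000 mm³.
d_o = 56.57 mm.

d_o = 56.6 mm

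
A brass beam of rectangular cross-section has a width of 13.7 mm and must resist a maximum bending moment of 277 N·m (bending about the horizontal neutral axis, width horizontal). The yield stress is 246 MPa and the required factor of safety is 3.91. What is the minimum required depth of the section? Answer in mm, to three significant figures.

h = 43.9 mm

σ_allow = 246/3.91 = 62.92 MPa.
For a rectangular section σ = 6M/(bh²), so h² = 6M/(b σ_allow) = 6×277000/(13.7×62.92) = 1928 mm².
h = 43.91 mm.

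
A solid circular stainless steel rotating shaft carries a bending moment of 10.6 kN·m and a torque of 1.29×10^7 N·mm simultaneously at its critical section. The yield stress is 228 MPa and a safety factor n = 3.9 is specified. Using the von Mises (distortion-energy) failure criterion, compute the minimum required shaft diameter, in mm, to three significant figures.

σ_allow = σ_y/n = 228/3.9 = 58.46 MPa.
For a solid shaft σ_b = 32M/(πd³) and τ = 16T/(πd³), so the von Mises stress is σ' = (16/πd³)·√(4M²+3T²).
√(4M²+3T²) = √(4×(1.060×10^7)² + 3×(1.290×10^7)²) = 3.080×10^7 N·mm.
d³ = 16×3.080×10^7/(π×58.46) = 2.683×10^6 mm³.
d = 139.0 mm.

d = 139 mm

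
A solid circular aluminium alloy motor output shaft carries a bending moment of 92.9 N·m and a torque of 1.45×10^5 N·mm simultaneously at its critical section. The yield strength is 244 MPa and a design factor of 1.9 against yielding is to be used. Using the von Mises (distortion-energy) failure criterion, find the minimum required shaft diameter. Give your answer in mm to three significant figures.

σ_allow = σ_y/n = 244/1.9 = 128.4 MPa.
For a solid shaft σ_b = 32M/(πd³) and τ = 16T/(πd³), so the von Mises stress is σ' = (16/πd³)·√(4M²+3T²).
√(4M²+3T²) = √(4×(92900)² + 3×(145000)²) = 312400 N·mm.
d³ = 16×312400/(π×128.4) = 12390 mm³.
d = 23.14 mm.

d = 23.1 mm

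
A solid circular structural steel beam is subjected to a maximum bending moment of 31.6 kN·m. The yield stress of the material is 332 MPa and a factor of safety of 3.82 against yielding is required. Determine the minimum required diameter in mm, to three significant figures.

σ_allow = 332/3.82 = 86.91 MPa.
For a solid circular section σ = 32M/(πd³), so d³ = 32M/(π σ_allow) = 32×3.1600×10^7/(π×86.91) = 3.704×10^6 mm³.
d = 154.7 mm.

d = 155 mm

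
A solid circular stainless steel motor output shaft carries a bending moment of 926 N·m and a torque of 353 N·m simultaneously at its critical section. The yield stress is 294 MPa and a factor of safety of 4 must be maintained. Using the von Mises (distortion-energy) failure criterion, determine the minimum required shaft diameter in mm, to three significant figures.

σ_allow = σ_y/n = 294/4 = 73.50 MPa.
For a solid shaft σ_b = 32M/(πd³) and τ = 16T/(πd³), so the von Mises stress is σ' = (16/πd³)·√(4M²+3T²).
√(4M²+3T²) = √(4×(926000)² + 3×(353000)²) = 1.950×10^6 N·mm.
d³ = 16×1.950×10^6/(π×73.50) = 135100 mm³.
d = 51.32 mm.

d = 51.3 mm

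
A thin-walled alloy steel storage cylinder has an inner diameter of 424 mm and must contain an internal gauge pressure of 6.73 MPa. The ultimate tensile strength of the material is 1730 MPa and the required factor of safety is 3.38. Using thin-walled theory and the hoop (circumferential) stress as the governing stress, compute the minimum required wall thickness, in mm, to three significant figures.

σ_allow = 1730/3.38 = 511.8 MPa.
Hoop stress σ_h = pD/(2t), so t = pD/(2σ_allow) = 6.73×424/(2×511.8) = 2.788 mm.

t = 2.79 mm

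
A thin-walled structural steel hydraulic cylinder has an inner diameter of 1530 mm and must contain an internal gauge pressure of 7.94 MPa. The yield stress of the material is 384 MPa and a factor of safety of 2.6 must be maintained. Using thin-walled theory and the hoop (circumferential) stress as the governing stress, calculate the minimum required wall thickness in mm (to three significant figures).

σ_allow = 384/2.6 = 147.7 MPa.
Hoop stress σ_h = pD/(2t), so t = pD/(2σ_allow) = 7.94×1530/(2×147.7) = 41.13 mm.

t = 41.1 mm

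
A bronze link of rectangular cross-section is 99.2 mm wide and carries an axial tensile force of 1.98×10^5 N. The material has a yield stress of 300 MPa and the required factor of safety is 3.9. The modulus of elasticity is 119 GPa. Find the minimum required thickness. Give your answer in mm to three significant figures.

t = 25.9 mm

σ_allow = 300/3.9 = 76.92 MPa.
Required area A = F/σ_allow = 198000/76.92 = 2574 mm².
t = A/w = 2574/99.2 = 25.95 mm.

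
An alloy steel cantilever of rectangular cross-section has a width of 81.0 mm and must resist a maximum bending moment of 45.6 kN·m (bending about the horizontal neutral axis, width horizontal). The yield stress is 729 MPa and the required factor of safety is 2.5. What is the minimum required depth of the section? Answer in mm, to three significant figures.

h = 108 mm

σ_allow = 729/2.5 = 291.6 MPa.
For a rectangular section σ = 6M/(bh²), so h² = 6M/(b σ_allow) = 6×4.5600×10^7/(81.0×291.6) = 11580 mm².
h = 107.6 mm.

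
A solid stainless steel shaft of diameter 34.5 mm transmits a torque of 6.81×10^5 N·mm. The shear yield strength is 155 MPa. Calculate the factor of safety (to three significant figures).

n = 1.84

τ = 16T/(πd³) = 16×681000/(π×34.5³) = 84.46 MPa.
n = τ_limit/τ = 155/84.46 = 1.835.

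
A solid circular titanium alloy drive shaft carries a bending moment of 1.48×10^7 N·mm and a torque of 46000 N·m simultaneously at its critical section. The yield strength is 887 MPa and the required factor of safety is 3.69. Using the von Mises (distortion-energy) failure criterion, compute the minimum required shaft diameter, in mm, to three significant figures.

σ_allow = σ_y/n = 887/3.69 = 240.4 MPa.
For a solid shaft σ_b = 32M/(πd³) and τ = 16T/(πd³), so the von Mises stress is σ' = (16/πd³)·√(4M²+3T²).
√(4M²+3T²) = √(4×(1.480×10^7)² + 3×(4.600×10^7)²) = 8.500×10^7 N·mm.
d³ = 16×8.500×10^7/(π×240.4) = 1.801×10^6 mm³.
d = 121.7 mm.

d = 122 mm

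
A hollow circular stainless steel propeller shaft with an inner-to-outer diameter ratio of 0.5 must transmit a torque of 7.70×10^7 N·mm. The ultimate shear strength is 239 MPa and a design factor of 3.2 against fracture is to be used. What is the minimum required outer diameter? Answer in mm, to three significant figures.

d_o = 178 mm

τ_allow = 239/3.2 = 74.69 MPa.
For a hollow shaft τ = 16T/[πd_o³(1−k⁴)] with k = 0.5, so 1−k⁴ = 0.9375.
d_o³ = 16T/[π τ_allow (1−k⁴)] = 16×7.7000×10^7/(π×74.69×0.9375) = 5.601×10^6 mm³.
d_o = 177.6 mm.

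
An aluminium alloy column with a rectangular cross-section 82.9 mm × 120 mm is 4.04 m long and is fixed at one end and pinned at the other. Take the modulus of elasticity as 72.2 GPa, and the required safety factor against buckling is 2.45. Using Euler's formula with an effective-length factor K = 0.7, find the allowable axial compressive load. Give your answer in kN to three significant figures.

Buckling occurs about the weak axis: I_min = h·b³/12 = 120×82.9³/12 = 5.697×10^6 mm⁴ (b = 82.9 mm is the smaller dimension).
Effective length L_e = KL = 0.7×4.04 m = 2828 mm.
Euler critical load P_cr = π²EI/L_e² = π²×72200×5.697×10^6/2828² = 507600 N.
P_allow = P_cr/n = 507600/2.45 = 207200 N.

P_allow = 207 kN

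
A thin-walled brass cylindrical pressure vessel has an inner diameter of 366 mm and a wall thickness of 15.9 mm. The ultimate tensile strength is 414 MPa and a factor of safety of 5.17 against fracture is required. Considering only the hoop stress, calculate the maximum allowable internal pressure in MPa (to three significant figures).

p_allow = 6.96 MPa

σ_allow = 414/5.17 = 80.08 MPa.
σ_h = pD/(2t) → p_allow = 2σ_allow t/D = 2×80.08×15.9/366 = 6.958 MPa.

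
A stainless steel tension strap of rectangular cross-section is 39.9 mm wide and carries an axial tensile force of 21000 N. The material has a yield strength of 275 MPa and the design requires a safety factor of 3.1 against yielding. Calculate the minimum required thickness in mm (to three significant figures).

σ_allow = 275/3.1 = 88.71 MPa.
Required area A = F/σ_allow = 21000/88.71 = 236.7 mm².
t = A/w = 236.7/39.9 = 5.933 mm.

t = 5.93 mm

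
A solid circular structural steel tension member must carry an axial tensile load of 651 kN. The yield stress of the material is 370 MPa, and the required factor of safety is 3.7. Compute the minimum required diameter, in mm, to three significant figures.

d = 91.0 mm

Allowable stress σ_allow = 370/3.7 = 100.0 MPa.
Required area A = F/σ_allow = 651000/100.0 = 6510 mm².
A = πd²/4 → d = √(4A/π) = 91.04 mm.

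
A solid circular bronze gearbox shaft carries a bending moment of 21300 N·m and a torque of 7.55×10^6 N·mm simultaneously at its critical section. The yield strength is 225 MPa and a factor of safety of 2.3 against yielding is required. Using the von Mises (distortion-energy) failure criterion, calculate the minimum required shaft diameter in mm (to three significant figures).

σ_allow = σ_y/n = 225/2.3 = 97.83 MPa.
For a solid shaft σ_b = 32M/(πd³) and τ = 16T/(πd³), so the von Mises stress is σ' = (16/πd³)·√(4M²+3T²).
√(4M²+3T²) = √(4×(2.130×10^7)² + 3×(7.550×10^6)²) = 4.456×10^7 N·mm.
d³ = 16×4.456×10^7/(π×97.83) = 2.320×10^6 mm³.
d = 132.4 mm.

d = 132 mm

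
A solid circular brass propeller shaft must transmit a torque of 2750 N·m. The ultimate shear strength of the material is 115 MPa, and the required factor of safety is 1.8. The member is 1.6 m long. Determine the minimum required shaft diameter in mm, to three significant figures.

Allowable shear stress τ_allow = 115/1.8 = 63.89 MPa.
For a solid shaft τ = 16T/(πd³), so d³ = 16T/(π τ_allow) = 16×2750000/(π×63.89) = 219200 mm³.
d = (219200)^(1/3) = 60.30 mm.

d = 60.3 mm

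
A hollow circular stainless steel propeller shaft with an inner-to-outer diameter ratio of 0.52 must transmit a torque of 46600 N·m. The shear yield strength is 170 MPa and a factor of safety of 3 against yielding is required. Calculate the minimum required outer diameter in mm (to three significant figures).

τ_allow = 170/3 = 56.67 MPa.
For a hollow shaft τ = 16T/[πd_o³(1−k⁴)] with k = 0.52, so 1−k⁴ = 0.9269.
d_o³ = 16T/[π τ_allow (1−k⁴)] = 16×4.6600×10^7/(π×56.67×0.9269) = 4.519×10^6 mm³.
d_o = 165.3 mm.

d_o = 165 mm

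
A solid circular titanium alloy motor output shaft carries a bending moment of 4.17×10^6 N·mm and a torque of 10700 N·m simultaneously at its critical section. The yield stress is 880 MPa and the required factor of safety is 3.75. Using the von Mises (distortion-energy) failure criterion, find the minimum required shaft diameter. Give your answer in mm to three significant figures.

d = 76.1 mm

σ_allow = σ_y/n = 880/3.75 = 234.7 MPa.
For a solid shaft σ_b = 32M/(πd³) and τ = 16T/(πd³), so the von Mises stress is σ' = (16/πd³)·√(4M²+3T²).
√(4M²+3T²) = √(4×(4.170×10^6)² + 3×(1.070×10^7)²) = 2.032×10^7 N·mm.
d³ = 16×2.032×10^7/(π×234.7) = 441100 mm³.
d = 76.12 mm.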